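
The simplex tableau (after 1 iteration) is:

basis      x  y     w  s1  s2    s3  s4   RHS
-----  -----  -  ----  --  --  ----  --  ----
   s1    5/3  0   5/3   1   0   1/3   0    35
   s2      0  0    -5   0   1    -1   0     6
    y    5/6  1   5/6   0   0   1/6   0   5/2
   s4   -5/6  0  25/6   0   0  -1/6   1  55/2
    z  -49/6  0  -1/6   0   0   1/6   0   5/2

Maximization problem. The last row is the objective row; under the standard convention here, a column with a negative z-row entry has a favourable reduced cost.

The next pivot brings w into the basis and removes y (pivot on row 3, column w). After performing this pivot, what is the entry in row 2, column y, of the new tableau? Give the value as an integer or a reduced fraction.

6

Pivot element is row 3, column w: 5/6.
Normalize row 3: new (row 3, y) = 1/(5/6) = 6/5.
row 2 ← row 2 − (-5)·(new row 3): 0 − (-5)·(6/5) = 6.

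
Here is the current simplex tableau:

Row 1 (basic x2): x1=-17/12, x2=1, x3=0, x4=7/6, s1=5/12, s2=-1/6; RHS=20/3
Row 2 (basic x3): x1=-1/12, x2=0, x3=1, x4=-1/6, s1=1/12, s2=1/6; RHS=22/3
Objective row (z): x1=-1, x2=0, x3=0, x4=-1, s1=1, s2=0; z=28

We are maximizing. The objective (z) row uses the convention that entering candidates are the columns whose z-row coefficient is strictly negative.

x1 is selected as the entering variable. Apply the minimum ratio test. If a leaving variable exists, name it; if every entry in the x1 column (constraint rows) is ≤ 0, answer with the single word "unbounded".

unbounded

x1-column entries: row 1: -17/12, row 2: -1/12. All ≤ 0, so x1 can increase without bound; the LP is unbounded in this direction.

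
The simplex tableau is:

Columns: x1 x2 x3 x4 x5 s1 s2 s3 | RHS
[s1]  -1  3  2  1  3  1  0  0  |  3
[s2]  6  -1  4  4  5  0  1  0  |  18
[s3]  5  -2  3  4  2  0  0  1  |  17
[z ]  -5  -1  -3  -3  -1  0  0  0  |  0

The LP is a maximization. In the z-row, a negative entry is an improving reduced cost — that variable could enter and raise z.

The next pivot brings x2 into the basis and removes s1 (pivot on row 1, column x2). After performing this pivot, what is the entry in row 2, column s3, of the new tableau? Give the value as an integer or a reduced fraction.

Pivot element is row 1, column x2: 3.
Normalize row 1: new (row 1, s3) = 0/3 = 0.
row 2 ← row 2 − (-1)·(new row 1): 0 − (-1)·0 = 0.

0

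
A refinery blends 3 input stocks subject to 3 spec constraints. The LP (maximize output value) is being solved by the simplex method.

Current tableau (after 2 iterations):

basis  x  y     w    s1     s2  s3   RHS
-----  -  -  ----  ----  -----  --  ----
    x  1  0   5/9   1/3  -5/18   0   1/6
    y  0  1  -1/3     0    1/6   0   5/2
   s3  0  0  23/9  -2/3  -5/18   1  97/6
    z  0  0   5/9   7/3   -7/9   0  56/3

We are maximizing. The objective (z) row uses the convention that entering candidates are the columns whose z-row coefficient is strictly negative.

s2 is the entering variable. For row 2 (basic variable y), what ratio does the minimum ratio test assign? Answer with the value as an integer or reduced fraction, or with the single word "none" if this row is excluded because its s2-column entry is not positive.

15

Ratio = RHS / (s2 entry) = (5/2) / (1/6) = 15.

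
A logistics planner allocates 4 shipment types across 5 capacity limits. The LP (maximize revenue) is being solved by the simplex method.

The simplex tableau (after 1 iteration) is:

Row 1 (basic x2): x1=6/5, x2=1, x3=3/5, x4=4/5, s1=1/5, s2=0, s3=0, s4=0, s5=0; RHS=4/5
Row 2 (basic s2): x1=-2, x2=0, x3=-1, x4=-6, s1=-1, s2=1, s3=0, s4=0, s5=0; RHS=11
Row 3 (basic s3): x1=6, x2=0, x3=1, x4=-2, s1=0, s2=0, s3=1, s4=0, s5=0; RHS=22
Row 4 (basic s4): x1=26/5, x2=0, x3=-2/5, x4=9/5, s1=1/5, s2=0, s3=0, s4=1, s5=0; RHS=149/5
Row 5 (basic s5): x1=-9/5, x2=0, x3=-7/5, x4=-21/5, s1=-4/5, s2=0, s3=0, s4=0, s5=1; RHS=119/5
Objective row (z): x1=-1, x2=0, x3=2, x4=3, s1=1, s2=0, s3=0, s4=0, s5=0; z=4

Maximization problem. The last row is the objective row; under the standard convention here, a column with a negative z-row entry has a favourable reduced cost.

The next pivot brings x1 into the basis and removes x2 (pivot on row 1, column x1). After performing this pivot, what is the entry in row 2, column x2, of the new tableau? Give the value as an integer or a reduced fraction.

Pivot element is row 1, column x1: 6/5.
Normalize row 1: new (row 1, x2) = 1/(6/5) = 5/6.
row 2 ← row 2 − (-2)·(new row 1): 0 − (-2)·(5/6) = 5/3.

5/3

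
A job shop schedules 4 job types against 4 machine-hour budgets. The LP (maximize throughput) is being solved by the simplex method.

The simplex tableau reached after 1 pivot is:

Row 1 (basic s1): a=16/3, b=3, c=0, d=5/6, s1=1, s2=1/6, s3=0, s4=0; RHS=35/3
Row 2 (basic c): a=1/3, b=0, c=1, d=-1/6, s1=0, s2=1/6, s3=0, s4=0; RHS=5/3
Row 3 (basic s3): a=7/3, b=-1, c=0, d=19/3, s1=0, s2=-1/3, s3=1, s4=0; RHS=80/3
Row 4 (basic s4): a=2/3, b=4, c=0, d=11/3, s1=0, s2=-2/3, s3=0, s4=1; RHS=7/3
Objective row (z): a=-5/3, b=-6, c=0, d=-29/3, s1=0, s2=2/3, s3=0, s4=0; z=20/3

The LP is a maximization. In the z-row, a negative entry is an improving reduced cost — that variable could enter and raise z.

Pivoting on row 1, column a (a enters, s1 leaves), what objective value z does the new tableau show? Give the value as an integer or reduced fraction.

165/16

Minimum ratio for a: (35/3)/(16/3) = 35/16.
z changes by −(z-row coeff of a)·ratio = −(-5/3)·(35/16) = 175/48.
New z = 20/3 + (175/48) = 165/16.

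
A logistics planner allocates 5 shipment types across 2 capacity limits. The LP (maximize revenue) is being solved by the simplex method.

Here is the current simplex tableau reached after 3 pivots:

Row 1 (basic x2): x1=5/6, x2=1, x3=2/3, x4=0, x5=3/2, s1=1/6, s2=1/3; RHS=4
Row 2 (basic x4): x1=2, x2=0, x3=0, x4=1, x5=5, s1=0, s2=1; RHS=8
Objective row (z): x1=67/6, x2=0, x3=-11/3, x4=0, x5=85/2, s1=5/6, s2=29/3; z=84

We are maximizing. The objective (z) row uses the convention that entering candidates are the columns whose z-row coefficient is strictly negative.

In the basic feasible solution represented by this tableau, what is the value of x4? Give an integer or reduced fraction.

8

x4 is basic (row 2); its value is the RHS of that row: 8.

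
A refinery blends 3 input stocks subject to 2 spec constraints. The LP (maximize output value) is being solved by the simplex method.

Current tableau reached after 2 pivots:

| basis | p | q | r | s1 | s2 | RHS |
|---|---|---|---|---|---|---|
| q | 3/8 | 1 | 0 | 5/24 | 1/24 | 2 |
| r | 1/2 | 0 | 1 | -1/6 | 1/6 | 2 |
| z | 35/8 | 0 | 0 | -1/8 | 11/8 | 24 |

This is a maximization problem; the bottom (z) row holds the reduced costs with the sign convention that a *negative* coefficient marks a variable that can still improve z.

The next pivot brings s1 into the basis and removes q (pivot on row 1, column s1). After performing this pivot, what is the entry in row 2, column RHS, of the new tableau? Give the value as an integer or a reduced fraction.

Pivot element is row 1, column s1: 5/24.
Normalize row 1: new (row 1, RHS) = 2/(5/24) = 48/5.
row 2 ← row 2 − (-1/6)·(new row 1): 2 − (-1/6)·(48/5) = 18/5.

18/5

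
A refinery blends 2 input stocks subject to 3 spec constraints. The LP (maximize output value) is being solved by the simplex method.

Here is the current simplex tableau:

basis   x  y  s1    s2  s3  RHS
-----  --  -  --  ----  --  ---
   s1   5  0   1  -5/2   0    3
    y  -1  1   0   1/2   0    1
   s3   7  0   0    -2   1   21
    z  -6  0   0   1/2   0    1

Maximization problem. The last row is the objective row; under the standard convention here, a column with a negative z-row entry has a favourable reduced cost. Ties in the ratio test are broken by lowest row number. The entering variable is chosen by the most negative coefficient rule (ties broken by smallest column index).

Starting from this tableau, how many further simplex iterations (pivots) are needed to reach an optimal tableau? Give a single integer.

3

pivot: x in, s1 out → z = 23/5
pivot: s2 in, s3 out → z = 163/5
pivot: s1 in, y out → z = 125/3
No improving column remains; optimal.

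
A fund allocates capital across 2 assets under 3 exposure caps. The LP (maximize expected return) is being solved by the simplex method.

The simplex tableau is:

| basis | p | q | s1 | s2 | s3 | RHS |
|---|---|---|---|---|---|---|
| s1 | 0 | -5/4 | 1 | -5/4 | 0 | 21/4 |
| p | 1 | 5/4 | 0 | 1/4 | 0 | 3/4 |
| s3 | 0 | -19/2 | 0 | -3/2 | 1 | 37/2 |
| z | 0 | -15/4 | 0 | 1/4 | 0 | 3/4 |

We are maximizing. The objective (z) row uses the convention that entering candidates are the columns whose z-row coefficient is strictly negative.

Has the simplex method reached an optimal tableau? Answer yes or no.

no

Column q has objective-row coefficient -15/4, which is negative; an improving pivot exists, so not yet optimal.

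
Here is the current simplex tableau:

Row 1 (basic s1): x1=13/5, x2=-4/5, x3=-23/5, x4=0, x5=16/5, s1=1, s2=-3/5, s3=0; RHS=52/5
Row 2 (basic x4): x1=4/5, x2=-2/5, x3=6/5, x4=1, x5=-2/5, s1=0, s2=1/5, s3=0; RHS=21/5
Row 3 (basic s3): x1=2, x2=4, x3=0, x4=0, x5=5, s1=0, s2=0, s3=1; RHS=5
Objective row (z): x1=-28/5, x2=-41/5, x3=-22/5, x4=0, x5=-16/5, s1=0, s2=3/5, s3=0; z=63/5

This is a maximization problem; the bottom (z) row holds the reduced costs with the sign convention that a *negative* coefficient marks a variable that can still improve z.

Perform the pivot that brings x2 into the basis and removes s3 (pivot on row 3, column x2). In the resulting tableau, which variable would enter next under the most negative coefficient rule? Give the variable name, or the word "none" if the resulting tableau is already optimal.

Pivot element 4. New z-row = old z-row − (-41/5)·(row 3/4).
Updated z-row coefficients: x1: -3/2, x2: 0, x3: -22/5, x4: 0, x5: 141/20, s1: 0, s2: 3/5, s3: 41/20.
The most negative is -22/5 in column x3, so x3 would enter next.

x3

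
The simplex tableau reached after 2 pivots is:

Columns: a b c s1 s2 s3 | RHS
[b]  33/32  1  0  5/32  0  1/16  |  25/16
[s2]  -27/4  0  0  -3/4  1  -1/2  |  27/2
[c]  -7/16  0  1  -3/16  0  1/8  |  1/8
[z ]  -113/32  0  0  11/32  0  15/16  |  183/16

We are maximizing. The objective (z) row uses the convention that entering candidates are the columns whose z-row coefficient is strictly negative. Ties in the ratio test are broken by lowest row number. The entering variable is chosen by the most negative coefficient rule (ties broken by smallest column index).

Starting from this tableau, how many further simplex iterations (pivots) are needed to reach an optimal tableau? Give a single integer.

pivot: a in, b out → z = 554/33
No improving column remains; optimal.

1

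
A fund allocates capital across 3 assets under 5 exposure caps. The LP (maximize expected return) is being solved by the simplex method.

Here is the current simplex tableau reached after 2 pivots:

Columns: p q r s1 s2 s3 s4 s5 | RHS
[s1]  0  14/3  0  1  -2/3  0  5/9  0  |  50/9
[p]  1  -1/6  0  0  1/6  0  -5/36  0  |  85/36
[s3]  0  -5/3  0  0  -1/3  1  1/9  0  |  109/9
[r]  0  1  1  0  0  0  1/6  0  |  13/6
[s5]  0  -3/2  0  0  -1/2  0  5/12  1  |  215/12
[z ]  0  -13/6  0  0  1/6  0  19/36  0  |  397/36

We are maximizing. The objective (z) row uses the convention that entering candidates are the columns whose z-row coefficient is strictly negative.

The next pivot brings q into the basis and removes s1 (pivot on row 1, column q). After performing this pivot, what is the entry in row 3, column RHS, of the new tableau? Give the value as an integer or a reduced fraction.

296/21

Pivot element is row 1, column q: 14/3.
Normalize row 1: new (row 1, RHS) = (50/9)/(14/3) = 25/21.
row 3 ← row 3 − (-5/3)·(new row 1): 109/9 − (-5/3)·(25/21) = 296/21.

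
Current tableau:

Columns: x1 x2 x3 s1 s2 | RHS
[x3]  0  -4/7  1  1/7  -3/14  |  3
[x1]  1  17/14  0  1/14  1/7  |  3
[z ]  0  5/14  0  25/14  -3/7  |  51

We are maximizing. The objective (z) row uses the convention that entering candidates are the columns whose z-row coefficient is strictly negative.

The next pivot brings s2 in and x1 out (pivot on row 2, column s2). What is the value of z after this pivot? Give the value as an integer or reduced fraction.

Minimum ratio for s2: 3/(1/7) = 21.
z changes by −(z-row coeff of s2)·ratio = −(-3/7)·21 = 9.
New z = 51 + 9 = 60.

60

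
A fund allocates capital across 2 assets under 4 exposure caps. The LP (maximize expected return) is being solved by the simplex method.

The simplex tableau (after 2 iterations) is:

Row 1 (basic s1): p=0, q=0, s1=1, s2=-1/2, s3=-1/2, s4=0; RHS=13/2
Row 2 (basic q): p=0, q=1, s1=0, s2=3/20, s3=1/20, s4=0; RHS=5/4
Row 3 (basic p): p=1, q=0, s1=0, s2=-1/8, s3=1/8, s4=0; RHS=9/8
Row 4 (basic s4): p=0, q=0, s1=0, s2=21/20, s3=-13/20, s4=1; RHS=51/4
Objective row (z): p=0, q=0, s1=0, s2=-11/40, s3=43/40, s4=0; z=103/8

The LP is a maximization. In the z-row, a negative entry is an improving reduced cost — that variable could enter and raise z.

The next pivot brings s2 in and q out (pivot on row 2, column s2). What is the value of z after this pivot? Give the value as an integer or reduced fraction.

Minimum ratio for s2: (5/4)/(3/20) = 25/3.
z changes by −(z-row coeff of s2)·ratio = −(-11/40)·(25/3) = 55/24.
New z = 103/8 + (55/24) = 91/6.

91/6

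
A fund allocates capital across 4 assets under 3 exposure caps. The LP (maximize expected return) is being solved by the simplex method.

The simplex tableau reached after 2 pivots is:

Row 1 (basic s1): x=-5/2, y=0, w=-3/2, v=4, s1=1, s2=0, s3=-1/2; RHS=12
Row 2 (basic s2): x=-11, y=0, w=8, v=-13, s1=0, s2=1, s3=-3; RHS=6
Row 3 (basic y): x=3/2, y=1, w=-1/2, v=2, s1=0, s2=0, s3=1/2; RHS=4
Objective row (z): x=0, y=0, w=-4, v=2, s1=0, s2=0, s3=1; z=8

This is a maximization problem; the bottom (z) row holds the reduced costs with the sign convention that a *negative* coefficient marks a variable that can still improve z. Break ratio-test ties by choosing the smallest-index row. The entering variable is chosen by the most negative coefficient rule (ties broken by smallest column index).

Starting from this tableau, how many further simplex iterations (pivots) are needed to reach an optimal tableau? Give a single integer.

pivot: w in, s2 out → z = 11
pivot: x in, y out → z = 528/13
No improving column remains; optimal.

2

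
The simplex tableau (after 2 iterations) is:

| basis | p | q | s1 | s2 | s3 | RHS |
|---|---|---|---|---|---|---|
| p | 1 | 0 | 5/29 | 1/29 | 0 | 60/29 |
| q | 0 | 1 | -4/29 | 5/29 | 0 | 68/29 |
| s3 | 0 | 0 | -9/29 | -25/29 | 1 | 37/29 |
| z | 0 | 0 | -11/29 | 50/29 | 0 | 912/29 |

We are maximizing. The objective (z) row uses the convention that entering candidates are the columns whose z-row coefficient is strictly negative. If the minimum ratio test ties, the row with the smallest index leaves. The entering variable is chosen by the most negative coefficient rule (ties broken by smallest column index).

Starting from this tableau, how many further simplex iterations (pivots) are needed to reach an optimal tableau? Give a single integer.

1

pivot: s1 in, p out → z = 36
No improving column remains; optimal.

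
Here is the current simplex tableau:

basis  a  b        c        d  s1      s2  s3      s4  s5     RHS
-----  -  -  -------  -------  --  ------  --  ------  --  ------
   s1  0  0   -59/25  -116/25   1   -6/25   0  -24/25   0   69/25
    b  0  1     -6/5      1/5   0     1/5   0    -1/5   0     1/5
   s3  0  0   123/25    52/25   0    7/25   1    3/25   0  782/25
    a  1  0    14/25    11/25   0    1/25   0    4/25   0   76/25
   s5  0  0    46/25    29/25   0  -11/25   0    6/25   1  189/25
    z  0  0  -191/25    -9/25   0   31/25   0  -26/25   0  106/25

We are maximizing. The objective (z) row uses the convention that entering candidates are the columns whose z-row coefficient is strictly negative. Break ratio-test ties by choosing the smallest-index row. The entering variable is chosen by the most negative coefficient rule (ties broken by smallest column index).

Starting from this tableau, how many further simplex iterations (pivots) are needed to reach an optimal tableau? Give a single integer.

2

pivot: c in, s5 out → z = 1639/46
pivot: s2 in, a out → z = 305/8
No improving column remains; optimal.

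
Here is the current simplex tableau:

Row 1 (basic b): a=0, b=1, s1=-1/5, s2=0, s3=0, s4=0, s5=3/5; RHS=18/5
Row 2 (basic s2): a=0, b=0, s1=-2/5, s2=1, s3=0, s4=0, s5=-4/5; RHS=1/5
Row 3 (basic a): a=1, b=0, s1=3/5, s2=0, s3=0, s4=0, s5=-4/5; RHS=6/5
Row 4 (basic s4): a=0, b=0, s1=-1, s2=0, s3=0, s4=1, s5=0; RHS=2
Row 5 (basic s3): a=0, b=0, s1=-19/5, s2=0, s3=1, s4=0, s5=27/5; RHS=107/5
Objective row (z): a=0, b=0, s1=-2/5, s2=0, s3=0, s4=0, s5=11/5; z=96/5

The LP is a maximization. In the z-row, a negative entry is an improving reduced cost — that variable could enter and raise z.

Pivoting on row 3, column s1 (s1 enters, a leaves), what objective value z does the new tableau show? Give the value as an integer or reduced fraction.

Minimum ratio for s1: (6/5)/(3/5) = 2.
z changes by −(z-row coeff of s1)·ratio = −(-2/5)·2 = 4/5.
New z = 96/5 + (4/5) = 20.

20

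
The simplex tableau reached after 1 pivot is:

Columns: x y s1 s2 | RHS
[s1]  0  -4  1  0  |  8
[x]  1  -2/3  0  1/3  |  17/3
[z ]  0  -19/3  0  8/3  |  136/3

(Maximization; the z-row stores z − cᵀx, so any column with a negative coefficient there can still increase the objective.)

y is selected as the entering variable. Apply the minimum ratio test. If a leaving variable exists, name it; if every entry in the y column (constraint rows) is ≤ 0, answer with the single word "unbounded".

y-column entries: row 1: -4, row 2: -2/3. All ≤ 0, so y can increase without bound; the LP is unbounded in this direction.

unbounded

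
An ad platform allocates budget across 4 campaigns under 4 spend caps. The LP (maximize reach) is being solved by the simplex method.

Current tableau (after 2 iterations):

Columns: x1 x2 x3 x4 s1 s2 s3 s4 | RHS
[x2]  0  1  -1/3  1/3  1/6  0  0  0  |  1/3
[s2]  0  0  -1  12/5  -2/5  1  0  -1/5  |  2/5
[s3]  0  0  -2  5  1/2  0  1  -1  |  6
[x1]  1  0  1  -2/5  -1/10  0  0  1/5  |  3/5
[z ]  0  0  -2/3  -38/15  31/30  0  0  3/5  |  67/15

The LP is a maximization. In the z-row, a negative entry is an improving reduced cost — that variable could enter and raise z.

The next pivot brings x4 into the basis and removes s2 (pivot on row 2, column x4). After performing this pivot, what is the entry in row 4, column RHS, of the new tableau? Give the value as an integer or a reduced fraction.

2/3

Pivot element is row 2, column x4: 12/5.
Normalize row 2: new (row 2, RHS) = (2/5)/(12/5) = 1/6.
row 4 ← row 4 − (-2/5)·(new row 2): 3/5 − (-2/5)·(1/6) = 2/3.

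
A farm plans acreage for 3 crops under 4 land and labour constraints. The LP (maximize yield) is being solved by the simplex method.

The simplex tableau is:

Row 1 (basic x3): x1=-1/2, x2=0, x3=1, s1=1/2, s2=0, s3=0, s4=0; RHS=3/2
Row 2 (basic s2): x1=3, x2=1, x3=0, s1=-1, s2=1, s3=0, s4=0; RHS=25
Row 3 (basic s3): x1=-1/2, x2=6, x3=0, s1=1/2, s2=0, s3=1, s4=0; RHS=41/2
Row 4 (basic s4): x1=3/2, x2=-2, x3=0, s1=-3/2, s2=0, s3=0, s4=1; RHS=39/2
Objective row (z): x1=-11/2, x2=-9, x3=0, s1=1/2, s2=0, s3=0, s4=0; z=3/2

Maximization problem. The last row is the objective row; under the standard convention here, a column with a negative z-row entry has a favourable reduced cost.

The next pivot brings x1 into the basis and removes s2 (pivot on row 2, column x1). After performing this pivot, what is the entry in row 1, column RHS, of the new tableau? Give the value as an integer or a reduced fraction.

Pivot element is row 2, column x1: 3.
Normalize row 2: new (row 2, RHS) = 25/3 = 25/3.
row 1 ← row 1 − (-1/2)·(new row 2): 3/2 − (-1/2)·(25/3) = 17/3.

17/3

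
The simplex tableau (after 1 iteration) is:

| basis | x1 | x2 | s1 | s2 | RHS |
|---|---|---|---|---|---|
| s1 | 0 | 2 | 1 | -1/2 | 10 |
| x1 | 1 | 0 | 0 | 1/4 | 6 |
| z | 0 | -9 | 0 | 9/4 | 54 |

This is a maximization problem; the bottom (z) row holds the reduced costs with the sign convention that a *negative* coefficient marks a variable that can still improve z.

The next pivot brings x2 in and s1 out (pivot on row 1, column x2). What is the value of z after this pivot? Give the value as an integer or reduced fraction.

99

Minimum ratio for x2: 10/2 = 5.
z changes by −(z-row coeff of x2)·ratio = −(-9)·5 = 45.
New z = 54 + 45 = 99.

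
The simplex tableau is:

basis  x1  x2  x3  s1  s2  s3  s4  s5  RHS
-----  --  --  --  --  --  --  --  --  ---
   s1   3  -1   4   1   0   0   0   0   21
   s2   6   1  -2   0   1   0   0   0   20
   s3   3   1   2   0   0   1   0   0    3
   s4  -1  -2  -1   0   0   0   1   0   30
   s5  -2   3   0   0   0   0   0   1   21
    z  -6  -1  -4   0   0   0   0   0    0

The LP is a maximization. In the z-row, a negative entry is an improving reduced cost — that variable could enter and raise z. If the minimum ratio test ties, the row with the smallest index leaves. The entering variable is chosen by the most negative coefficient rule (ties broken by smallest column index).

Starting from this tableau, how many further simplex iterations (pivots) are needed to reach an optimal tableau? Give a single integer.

pivot: x1 in, s3 out → z = 6
No improving column remains; optimal.

1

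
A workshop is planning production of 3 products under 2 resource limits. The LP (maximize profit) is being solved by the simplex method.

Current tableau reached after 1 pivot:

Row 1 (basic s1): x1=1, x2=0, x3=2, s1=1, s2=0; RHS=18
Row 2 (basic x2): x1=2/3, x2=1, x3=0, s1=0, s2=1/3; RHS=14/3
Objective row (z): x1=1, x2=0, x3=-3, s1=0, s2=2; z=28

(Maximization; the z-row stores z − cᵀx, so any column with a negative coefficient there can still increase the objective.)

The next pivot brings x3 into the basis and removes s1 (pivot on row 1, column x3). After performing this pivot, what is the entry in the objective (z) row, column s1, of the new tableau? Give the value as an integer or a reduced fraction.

3/2

Pivot element is row 1, column x3: 2.
Normalize row 1: new (row 1, s1) = 1/2 = 1/2.
z-row ← z-row − (-3)·(new row 1): 0 − (-3)·(1/2) = 3/2.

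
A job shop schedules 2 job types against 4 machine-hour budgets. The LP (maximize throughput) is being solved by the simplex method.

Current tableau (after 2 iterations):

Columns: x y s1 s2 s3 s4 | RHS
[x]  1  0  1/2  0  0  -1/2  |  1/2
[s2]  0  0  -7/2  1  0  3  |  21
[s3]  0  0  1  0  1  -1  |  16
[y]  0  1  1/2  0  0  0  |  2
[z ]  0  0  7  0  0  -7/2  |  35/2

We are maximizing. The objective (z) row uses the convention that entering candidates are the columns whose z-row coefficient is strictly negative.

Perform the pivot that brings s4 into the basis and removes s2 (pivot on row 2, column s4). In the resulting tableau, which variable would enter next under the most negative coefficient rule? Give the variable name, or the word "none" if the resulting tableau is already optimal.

none

Pivot element 3. New z-row = old z-row − (-7/2)·(row 2/3).
Updated z-row coefficients: x: 0, y: 0, s1: 35/12, s2: 7/6, s3: 0, s4: 0.
No coefficient is strictly negative; the tableau after this pivot is optimal.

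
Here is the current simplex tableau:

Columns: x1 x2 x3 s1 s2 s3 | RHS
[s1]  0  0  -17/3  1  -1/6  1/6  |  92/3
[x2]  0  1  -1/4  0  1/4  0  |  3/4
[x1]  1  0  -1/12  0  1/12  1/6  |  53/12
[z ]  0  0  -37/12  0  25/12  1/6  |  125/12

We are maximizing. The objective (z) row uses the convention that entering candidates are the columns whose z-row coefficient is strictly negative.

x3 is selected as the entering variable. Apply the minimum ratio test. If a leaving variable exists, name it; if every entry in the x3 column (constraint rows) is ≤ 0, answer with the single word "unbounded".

x3-column entries: row 1: -17/3, row 2: -1/4, row 3: -1/12. All ≤ 0, so x3 can increase without bound; the LP is unbounded in this direction.

unbounded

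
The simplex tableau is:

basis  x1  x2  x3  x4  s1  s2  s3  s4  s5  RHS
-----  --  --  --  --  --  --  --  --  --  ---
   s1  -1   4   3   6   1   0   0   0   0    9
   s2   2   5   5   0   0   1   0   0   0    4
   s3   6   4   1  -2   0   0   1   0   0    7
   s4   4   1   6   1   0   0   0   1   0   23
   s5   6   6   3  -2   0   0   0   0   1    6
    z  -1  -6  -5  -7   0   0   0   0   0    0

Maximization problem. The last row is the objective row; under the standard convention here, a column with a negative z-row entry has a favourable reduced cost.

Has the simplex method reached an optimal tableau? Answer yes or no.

no

Column x1 has objective-row coefficient -1, which is negative; an improving pivot exists, so not yet optimal.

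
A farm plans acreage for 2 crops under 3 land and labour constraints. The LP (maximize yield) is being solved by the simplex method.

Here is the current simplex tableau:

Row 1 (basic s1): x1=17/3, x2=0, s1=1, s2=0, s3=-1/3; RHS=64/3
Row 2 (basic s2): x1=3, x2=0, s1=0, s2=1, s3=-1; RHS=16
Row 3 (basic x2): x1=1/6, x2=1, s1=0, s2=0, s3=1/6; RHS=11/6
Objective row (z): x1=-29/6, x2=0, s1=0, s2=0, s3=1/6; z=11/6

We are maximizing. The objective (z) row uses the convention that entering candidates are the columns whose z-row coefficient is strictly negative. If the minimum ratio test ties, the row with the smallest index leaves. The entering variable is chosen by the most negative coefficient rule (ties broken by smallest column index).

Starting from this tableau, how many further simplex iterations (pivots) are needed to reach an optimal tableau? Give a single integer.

pivot: x1 in, s1 out → z = 681/34
pivot: s3 in, x2 out → z = 125/6
No improving column remains; optimal.

2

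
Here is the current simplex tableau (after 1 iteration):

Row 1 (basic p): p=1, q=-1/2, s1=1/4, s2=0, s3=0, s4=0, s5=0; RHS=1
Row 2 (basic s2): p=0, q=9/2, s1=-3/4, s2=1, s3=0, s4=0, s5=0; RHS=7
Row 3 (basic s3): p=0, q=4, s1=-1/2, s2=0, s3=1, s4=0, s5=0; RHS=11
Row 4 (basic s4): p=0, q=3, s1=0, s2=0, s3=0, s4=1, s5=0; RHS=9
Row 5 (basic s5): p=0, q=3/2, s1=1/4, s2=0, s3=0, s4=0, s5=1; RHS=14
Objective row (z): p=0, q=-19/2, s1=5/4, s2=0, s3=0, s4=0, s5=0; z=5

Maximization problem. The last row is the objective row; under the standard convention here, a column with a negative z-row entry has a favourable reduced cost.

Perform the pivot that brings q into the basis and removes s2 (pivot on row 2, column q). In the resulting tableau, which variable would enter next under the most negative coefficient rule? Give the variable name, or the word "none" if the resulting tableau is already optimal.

s1

Pivot element 9/2. New z-row = old z-row − (-19/2)·(row 2/(9/2)).
Updated z-row coefficients: p: 0, q: 0, s1: -1/3, s2: 19/9, s3: 0, s4: 0, s5: 0.
The most negative is -1/3 in column s1, so s1 would enter next.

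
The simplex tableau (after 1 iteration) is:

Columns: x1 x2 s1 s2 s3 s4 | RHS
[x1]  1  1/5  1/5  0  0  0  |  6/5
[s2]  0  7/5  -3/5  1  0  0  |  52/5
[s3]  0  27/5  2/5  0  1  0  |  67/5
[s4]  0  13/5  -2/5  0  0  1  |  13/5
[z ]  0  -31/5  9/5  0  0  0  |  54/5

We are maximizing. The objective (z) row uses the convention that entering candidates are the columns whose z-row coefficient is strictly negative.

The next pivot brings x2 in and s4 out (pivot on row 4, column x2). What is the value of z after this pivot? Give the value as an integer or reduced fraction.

17

Minimum ratio for x2: (13/5)/(13/5) = 1.
z changes by −(z-row coeff of x2)·ratio = −(-31/5)·1 = 31/5.
New z = 54/5 + (31/5) = 17.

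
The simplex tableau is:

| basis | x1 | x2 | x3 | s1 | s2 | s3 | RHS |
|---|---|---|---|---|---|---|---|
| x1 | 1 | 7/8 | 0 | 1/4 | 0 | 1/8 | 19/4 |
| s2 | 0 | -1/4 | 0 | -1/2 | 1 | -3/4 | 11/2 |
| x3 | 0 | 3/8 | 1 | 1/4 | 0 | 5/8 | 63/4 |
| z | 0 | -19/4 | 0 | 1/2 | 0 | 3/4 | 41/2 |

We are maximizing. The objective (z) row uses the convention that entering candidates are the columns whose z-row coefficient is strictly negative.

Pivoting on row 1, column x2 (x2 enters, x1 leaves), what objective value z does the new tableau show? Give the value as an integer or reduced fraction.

324/7

Minimum ratio for x2: (19/4)/(7/8) = 38/7.
z changes by −(z-row coeff of x2)·ratio = −(-19/4)·(38/7) = 361/14.
New z = 41/2 + (361/14) = 324/7.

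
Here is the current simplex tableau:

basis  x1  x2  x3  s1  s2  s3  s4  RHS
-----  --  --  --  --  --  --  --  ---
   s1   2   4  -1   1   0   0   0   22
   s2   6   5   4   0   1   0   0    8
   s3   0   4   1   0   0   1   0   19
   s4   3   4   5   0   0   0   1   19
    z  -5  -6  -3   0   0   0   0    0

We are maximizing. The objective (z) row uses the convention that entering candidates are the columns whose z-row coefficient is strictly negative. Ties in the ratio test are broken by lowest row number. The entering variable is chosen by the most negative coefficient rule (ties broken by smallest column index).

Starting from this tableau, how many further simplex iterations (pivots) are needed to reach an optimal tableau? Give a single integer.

pivot: x2 in, s2 out → z = 48/5
No improving column remains; optimal.

1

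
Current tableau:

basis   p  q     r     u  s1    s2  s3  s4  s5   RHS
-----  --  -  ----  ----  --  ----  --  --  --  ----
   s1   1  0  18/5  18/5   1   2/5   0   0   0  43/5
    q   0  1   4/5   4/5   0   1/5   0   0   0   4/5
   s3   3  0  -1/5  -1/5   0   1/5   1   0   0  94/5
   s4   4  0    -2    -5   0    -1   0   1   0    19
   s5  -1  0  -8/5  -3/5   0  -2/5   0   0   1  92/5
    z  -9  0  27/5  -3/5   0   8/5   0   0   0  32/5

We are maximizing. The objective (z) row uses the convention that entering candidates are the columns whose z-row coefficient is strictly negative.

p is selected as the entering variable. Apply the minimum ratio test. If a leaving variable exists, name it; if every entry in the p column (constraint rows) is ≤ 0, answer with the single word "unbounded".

s4

Ratios: row 1 (s1): (43/5)/1 = 43/5; row 2 (q): entry 0 ≤ 0, skip; row 3 (s3): (94/5)/3 = 94/15; row 4 (s4): 19/4 = 19/4; row 5 (s5): entry -1 ≤ 0, skip.
Minimum ratio is in the s4 row, so s4 leaves.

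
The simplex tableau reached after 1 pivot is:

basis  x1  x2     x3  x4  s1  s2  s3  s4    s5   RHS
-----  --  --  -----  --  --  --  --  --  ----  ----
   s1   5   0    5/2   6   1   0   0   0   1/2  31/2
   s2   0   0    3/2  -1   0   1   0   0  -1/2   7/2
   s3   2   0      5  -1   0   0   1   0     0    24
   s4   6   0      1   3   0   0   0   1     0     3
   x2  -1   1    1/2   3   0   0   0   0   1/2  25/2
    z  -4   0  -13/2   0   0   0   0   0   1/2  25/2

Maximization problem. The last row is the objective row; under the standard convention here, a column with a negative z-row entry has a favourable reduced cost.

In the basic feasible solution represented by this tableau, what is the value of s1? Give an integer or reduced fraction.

31/2

s1 is basic (row 1); its value is the RHS of that row: 31/2.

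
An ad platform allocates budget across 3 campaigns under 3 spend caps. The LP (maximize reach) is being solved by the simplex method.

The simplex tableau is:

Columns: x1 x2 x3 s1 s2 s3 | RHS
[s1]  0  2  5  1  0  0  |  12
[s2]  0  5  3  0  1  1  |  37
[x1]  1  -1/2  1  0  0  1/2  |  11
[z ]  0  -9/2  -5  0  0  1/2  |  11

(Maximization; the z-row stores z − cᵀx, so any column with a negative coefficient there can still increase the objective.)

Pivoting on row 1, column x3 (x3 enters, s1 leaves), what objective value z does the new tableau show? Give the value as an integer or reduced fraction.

Minimum ratio for x3: 12/5 = 12/5.
z changes by −(z-row coeff of x3)·ratio = −(-5)·(12/5) = 12.
New z = 11 + 12 = 23.

23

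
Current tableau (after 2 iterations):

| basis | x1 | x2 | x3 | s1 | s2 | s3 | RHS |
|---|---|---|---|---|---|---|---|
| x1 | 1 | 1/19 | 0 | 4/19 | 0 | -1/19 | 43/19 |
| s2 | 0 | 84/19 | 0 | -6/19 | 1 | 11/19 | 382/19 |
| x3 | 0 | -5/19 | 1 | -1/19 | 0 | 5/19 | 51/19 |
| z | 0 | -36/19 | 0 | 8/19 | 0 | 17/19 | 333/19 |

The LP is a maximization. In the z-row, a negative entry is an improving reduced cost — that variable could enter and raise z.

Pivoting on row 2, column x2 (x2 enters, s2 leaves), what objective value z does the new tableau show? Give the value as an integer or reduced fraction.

Minimum ratio for x2: (382/19)/(84/19) = 191/42.
z changes by −(z-row coeff of x2)·ratio = −(-36/19)·(191/42) = 1146/133.
New z = 333/19 + (1146/133) = 183/7.

183/7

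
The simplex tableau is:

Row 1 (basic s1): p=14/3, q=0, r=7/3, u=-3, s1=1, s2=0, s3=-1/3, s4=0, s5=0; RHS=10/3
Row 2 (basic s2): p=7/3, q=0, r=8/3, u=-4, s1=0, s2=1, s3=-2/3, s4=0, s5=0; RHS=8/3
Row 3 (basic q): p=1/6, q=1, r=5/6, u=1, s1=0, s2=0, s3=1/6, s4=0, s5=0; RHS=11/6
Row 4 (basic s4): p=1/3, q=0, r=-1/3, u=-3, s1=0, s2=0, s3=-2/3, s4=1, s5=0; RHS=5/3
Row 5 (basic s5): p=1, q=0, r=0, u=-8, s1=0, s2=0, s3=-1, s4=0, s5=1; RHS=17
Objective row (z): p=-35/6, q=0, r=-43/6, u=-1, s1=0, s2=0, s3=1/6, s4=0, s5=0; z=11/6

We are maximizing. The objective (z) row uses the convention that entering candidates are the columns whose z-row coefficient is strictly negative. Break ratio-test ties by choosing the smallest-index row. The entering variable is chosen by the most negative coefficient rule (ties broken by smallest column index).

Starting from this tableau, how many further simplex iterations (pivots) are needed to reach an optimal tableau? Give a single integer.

3

pivot: r in, s2 out → z = 9
pivot: u in, q out → z = 128/9
pivot: p in, s1 out → z = 1478/99
No improving column remains; optimal.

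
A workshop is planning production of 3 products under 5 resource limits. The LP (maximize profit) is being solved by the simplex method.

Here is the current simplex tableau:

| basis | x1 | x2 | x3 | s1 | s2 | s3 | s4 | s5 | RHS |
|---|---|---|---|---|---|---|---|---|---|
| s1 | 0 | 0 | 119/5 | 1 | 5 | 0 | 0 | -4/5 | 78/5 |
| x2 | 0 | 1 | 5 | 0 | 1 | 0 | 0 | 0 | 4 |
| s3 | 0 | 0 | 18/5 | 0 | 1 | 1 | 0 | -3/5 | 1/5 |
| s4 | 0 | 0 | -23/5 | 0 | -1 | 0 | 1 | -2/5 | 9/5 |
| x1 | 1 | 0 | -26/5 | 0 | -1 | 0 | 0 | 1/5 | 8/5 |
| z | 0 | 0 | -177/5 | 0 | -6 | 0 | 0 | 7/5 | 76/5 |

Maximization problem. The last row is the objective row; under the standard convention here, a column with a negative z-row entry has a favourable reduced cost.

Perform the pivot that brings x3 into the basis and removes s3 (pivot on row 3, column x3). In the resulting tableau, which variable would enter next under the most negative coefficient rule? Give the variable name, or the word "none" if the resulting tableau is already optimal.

s5

Pivot element 18/5. New z-row = old z-row − (-177/5)·(row 3/(18/5)).
Updated z-row coefficients: x1: 0, x2: 0, x3: 0, s1: 0, s2: 23/6, s3: 59/6, s4: 0, s5: -9/2.
The most negative is -9/2 in column s5, so s5 would enter next.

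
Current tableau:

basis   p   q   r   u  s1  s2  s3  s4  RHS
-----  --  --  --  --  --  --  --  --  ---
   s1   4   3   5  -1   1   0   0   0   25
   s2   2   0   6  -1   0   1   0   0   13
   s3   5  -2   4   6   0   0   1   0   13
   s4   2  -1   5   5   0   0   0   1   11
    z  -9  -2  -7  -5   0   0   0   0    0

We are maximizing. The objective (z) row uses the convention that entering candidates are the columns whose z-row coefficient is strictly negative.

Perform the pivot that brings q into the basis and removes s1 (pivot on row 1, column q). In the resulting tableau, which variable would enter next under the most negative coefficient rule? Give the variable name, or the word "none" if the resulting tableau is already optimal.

p

Pivot element 3. New z-row = old z-row − (-2)·(row 1/3).
Updated z-row coefficients: p: -19/3, q: 0, r: -11/3, u: -17/3, s1: 2/3, s2: 0, s3: 0, s4: 0.
The most negative is -19/3 in column p, so p would enter next.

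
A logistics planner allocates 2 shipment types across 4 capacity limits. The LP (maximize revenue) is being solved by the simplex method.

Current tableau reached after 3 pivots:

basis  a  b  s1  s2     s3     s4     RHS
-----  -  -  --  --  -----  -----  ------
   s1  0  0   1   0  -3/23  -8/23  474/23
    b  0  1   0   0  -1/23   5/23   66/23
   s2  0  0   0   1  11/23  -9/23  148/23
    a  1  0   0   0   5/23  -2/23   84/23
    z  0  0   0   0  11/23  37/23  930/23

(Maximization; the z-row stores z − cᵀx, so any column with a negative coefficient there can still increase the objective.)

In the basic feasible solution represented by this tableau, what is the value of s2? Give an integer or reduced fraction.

s2 is basic (row 3); its value is the RHS of that row: 148/23.

148/23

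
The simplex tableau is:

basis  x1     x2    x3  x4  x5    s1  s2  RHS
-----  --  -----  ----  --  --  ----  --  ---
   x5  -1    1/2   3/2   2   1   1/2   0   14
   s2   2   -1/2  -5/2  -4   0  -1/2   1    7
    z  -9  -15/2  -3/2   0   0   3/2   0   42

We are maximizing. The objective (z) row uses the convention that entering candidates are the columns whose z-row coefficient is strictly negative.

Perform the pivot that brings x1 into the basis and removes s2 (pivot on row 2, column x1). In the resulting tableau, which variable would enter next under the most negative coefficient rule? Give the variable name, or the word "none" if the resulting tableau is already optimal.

Pivot element 2. New z-row = old z-row − (-9)·(row 2/2).
Updated z-row coefficients: x1: 0, x2: -39/4, x3: -51/4, x4: -18, x5: 0, s1: -3/4, s2: 9/2.
The most negative is -18 in column x4, so x4 would enter next.

x4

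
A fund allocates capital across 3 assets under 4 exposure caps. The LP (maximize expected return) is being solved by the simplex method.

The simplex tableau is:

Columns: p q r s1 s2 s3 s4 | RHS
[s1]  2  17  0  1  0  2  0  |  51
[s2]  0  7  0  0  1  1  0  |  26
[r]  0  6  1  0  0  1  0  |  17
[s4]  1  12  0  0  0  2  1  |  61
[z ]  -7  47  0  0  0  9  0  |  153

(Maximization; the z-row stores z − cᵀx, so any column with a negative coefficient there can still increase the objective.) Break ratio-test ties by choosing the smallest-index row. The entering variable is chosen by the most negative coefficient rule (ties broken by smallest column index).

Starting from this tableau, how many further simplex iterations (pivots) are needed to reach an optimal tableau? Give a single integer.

1

pivot: p in, s1 out → z = 663/2
No improving column remains; optimal.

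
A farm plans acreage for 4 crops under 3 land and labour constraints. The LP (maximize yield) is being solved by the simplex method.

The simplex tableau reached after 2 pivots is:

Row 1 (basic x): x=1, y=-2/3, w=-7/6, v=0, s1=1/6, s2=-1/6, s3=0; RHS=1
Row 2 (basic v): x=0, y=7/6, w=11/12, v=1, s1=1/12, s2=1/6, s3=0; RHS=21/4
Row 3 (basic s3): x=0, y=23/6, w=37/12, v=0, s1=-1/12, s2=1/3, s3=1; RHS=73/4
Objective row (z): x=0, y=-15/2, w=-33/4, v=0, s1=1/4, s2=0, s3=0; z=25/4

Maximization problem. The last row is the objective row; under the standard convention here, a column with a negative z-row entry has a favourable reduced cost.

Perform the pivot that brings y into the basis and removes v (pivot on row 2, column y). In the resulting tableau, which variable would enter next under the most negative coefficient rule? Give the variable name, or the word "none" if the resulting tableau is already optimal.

Pivot element 7/6. New z-row = old z-row − (-15/2)·(row 2/(7/6)).
Updated z-row coefficients: x: 0, y: 0, w: -33/14, v: 45/7, s1: 11/14, s2: 15/14, s3: 0.
The most negative is -33/14 in column w, so w would enter next.

w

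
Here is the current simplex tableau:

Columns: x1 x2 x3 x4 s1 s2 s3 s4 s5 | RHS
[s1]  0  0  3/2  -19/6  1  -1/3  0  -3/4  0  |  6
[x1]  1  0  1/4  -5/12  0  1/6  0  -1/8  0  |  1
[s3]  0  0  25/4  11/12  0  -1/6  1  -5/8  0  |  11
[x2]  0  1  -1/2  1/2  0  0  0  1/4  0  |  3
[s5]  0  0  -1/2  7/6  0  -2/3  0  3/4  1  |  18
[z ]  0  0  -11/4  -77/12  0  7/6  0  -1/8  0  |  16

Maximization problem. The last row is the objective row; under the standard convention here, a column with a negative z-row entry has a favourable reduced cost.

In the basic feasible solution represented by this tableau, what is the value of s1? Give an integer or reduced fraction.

s1 is basic (row 1); its value is the RHS of that row: 6.

6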